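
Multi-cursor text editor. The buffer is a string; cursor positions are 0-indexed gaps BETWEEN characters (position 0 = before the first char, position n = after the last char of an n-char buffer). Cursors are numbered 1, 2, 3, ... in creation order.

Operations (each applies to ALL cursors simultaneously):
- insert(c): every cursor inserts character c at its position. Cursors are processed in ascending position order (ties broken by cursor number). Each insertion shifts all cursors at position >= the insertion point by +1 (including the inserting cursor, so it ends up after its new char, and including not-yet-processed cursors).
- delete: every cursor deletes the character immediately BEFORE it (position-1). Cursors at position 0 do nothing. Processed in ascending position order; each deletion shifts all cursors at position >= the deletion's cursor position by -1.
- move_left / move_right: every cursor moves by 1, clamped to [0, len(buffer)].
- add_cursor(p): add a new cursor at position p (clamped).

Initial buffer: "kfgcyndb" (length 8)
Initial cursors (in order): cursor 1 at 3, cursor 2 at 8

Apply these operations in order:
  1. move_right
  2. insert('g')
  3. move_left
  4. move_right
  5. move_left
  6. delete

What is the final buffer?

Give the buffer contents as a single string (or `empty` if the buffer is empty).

After op 1 (move_right): buffer="kfgcyndb" (len 8), cursors c1@4 c2@8, authorship ........
After op 2 (insert('g')): buffer="kfgcgyndbg" (len 10), cursors c1@5 c2@10, authorship ....1....2
After op 3 (move_left): buffer="kfgcgyndbg" (len 10), cursors c1@4 c2@9, authorship ....1....2
After op 4 (move_right): buffer="kfgcgyndbg" (len 10), cursors c1@5 c2@10, authorship ....1....2
After op 5 (move_left): buffer="kfgcgyndbg" (len 10), cursors c1@4 c2@9, authorship ....1....2
After op 6 (delete): buffer="kfggyndg" (len 8), cursors c1@3 c2@7, authorship ...1...2

Answer: kfggyndg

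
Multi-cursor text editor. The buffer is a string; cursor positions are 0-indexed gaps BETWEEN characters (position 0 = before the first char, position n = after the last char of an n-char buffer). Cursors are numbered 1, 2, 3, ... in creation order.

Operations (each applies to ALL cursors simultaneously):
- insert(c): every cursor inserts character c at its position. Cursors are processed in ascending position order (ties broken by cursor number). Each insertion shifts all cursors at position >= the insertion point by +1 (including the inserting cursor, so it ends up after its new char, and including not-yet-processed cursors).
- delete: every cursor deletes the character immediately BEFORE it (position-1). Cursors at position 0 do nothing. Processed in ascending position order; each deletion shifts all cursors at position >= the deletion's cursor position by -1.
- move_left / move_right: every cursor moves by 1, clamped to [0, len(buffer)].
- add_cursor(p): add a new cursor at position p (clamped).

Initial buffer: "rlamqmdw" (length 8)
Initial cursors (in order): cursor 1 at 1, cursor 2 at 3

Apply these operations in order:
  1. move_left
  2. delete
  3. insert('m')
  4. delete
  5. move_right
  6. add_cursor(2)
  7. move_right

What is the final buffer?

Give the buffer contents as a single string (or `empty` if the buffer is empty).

Answer: ramqmdw

Derivation:
After op 1 (move_left): buffer="rlamqmdw" (len 8), cursors c1@0 c2@2, authorship ........
After op 2 (delete): buffer="ramqmdw" (len 7), cursors c1@0 c2@1, authorship .......
After op 3 (insert('m')): buffer="mrmamqmdw" (len 9), cursors c1@1 c2@3, authorship 1.2......
After op 4 (delete): buffer="ramqmdw" (len 7), cursors c1@0 c2@1, authorship .......
After op 5 (move_right): buffer="ramqmdw" (len 7), cursors c1@1 c2@2, authorship .......
After op 6 (add_cursor(2)): buffer="ramqmdw" (len 7), cursors c1@1 c2@2 c3@2, authorship .......
After op 7 (move_right): buffer="ramqmdw" (len 7), cursors c1@2 c2@3 c3@3, authorship .......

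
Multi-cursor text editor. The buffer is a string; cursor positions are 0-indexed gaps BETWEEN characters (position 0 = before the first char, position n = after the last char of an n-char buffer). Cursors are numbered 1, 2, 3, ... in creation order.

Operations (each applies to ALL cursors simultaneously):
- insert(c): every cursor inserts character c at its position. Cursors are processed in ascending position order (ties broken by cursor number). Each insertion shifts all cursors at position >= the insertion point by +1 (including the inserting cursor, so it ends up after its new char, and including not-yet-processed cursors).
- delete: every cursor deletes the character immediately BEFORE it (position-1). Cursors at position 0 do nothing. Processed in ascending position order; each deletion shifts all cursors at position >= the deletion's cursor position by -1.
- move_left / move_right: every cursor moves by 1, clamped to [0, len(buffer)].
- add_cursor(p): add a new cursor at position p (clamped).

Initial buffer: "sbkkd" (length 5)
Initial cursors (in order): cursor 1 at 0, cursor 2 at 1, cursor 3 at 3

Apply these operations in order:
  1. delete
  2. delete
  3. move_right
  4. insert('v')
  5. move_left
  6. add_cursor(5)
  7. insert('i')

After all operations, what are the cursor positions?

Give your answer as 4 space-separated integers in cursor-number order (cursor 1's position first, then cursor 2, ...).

Answer: 6 6 6 9

Derivation:
After op 1 (delete): buffer="bkd" (len 3), cursors c1@0 c2@0 c3@1, authorship ...
After op 2 (delete): buffer="kd" (len 2), cursors c1@0 c2@0 c3@0, authorship ..
After op 3 (move_right): buffer="kd" (len 2), cursors c1@1 c2@1 c3@1, authorship ..
After op 4 (insert('v')): buffer="kvvvd" (len 5), cursors c1@4 c2@4 c3@4, authorship .123.
After op 5 (move_left): buffer="kvvvd" (len 5), cursors c1@3 c2@3 c3@3, authorship .123.
After op 6 (add_cursor(5)): buffer="kvvvd" (len 5), cursors c1@3 c2@3 c3@3 c4@5, authorship .123.
After op 7 (insert('i')): buffer="kvviiivdi" (len 9), cursors c1@6 c2@6 c3@6 c4@9, authorship .121233.4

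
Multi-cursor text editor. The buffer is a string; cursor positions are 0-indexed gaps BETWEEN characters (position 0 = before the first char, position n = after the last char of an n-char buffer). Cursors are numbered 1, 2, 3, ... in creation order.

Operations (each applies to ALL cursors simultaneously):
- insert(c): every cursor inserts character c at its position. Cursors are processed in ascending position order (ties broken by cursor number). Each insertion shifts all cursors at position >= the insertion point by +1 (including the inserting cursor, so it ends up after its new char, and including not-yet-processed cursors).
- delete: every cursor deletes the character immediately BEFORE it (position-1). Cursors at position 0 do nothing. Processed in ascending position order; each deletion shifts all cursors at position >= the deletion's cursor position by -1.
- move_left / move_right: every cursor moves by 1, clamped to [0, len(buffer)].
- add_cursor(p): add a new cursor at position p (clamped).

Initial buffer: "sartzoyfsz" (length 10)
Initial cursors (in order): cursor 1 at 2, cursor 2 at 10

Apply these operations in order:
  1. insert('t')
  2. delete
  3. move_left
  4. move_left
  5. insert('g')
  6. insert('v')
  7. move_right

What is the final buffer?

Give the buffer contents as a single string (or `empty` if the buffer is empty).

After op 1 (insert('t')): buffer="satrtzoyfszt" (len 12), cursors c1@3 c2@12, authorship ..1........2
After op 2 (delete): buffer="sartzoyfsz" (len 10), cursors c1@2 c2@10, authorship ..........
After op 3 (move_left): buffer="sartzoyfsz" (len 10), cursors c1@1 c2@9, authorship ..........
After op 4 (move_left): buffer="sartzoyfsz" (len 10), cursors c1@0 c2@8, authorship ..........
After op 5 (insert('g')): buffer="gsartzoyfgsz" (len 12), cursors c1@1 c2@10, authorship 1........2..
After op 6 (insert('v')): buffer="gvsartzoyfgvsz" (len 14), cursors c1@2 c2@12, authorship 11........22..
After op 7 (move_right): buffer="gvsartzoyfgvsz" (len 14), cursors c1@3 c2@13, authorship 11........22..

Answer: gvsartzoyfgvsz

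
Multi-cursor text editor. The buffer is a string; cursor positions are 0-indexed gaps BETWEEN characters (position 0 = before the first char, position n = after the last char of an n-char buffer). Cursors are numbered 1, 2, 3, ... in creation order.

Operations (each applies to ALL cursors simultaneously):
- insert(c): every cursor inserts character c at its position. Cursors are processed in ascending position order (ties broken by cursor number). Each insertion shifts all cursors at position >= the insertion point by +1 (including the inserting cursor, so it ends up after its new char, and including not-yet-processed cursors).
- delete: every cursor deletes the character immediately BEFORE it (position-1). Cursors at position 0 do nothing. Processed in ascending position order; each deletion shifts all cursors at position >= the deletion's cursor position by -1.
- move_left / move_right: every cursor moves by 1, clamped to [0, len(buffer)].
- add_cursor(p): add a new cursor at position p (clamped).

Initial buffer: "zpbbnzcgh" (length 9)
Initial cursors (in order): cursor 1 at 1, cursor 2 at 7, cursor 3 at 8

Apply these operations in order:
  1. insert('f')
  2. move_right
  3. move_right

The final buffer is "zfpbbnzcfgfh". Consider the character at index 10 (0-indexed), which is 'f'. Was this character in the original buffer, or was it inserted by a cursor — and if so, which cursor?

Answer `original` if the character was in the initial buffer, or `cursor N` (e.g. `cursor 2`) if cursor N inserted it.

Answer: cursor 3

Derivation:
After op 1 (insert('f')): buffer="zfpbbnzcfgfh" (len 12), cursors c1@2 c2@9 c3@11, authorship .1......2.3.
After op 2 (move_right): buffer="zfpbbnzcfgfh" (len 12), cursors c1@3 c2@10 c3@12, authorship .1......2.3.
After op 3 (move_right): buffer="zfpbbnzcfgfh" (len 12), cursors c1@4 c2@11 c3@12, authorship .1......2.3.
Authorship (.=original, N=cursor N): . 1 . . . . . . 2 . 3 .
Index 10: author = 3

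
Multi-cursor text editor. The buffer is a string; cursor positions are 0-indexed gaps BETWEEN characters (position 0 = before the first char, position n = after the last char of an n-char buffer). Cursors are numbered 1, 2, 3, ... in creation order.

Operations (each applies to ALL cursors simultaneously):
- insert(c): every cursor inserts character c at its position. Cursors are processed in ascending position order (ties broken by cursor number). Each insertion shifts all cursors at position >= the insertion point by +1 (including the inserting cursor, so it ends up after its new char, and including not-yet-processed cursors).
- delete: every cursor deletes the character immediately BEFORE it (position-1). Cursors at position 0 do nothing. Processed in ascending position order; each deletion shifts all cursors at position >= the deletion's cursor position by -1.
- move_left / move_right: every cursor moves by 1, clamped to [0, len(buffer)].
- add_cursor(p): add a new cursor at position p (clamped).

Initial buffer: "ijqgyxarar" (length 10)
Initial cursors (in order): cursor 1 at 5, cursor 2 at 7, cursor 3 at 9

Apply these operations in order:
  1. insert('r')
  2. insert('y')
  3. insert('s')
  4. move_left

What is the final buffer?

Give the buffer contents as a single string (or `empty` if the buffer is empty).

After op 1 (insert('r')): buffer="ijqgyrxarrarr" (len 13), cursors c1@6 c2@9 c3@12, authorship .....1..2..3.
After op 2 (insert('y')): buffer="ijqgyryxaryraryr" (len 16), cursors c1@7 c2@11 c3@15, authorship .....11..22..33.
After op 3 (insert('s')): buffer="ijqgyrysxarysrarysr" (len 19), cursors c1@8 c2@13 c3@18, authorship .....111..222..333.
After op 4 (move_left): buffer="ijqgyrysxarysrarysr" (len 19), cursors c1@7 c2@12 c3@17, authorship .....111..222..333.

Answer: ijqgyrysxarysrarysr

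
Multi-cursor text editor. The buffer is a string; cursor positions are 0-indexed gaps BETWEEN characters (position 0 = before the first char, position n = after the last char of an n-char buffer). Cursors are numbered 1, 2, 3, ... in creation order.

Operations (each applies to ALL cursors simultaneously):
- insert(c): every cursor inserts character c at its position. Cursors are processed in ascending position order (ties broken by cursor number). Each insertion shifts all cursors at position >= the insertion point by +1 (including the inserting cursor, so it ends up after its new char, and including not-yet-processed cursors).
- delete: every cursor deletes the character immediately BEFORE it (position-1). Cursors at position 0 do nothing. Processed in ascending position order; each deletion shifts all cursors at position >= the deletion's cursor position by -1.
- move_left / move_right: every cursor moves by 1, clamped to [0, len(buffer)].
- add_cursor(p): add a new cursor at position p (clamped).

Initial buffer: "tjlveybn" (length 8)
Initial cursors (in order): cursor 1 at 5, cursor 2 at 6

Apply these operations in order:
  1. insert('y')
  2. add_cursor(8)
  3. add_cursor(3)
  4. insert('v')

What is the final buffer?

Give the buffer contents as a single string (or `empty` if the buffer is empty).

After op 1 (insert('y')): buffer="tjlveyyybn" (len 10), cursors c1@6 c2@8, authorship .....1.2..
After op 2 (add_cursor(8)): buffer="tjlveyyybn" (len 10), cursors c1@6 c2@8 c3@8, authorship .....1.2..
After op 3 (add_cursor(3)): buffer="tjlveyyybn" (len 10), cursors c4@3 c1@6 c2@8 c3@8, authorship .....1.2..
After op 4 (insert('v')): buffer="tjlvveyvyyvvbn" (len 14), cursors c4@4 c1@8 c2@12 c3@12, authorship ...4..11.223..

Answer: tjlvveyvyyvvbn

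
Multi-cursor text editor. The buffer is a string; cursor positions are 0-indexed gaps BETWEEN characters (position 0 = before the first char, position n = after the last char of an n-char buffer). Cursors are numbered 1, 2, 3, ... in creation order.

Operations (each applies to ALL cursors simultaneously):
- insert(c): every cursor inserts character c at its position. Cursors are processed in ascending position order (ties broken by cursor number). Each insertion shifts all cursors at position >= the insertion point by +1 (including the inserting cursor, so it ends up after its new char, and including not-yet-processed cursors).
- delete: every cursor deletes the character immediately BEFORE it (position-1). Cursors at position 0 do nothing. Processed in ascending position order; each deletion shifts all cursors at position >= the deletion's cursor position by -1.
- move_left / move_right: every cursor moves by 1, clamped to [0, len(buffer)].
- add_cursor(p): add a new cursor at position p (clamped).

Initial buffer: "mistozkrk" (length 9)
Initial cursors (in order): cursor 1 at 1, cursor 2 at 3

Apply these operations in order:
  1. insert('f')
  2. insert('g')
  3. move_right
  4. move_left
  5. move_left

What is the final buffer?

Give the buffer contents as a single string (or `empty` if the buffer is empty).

Answer: mfgisfgtozkrk

Derivation:
After op 1 (insert('f')): buffer="mfisftozkrk" (len 11), cursors c1@2 c2@5, authorship .1..2......
After op 2 (insert('g')): buffer="mfgisfgtozkrk" (len 13), cursors c1@3 c2@7, authorship .11..22......
After op 3 (move_right): buffer="mfgisfgtozkrk" (len 13), cursors c1@4 c2@8, authorship .11..22......
After op 4 (move_left): buffer="mfgisfgtozkrk" (len 13), cursors c1@3 c2@7, authorship .11..22......
After op 5 (move_left): buffer="mfgisfgtozkrk" (len 13), cursors c1@2 c2@6, authorship .11..22......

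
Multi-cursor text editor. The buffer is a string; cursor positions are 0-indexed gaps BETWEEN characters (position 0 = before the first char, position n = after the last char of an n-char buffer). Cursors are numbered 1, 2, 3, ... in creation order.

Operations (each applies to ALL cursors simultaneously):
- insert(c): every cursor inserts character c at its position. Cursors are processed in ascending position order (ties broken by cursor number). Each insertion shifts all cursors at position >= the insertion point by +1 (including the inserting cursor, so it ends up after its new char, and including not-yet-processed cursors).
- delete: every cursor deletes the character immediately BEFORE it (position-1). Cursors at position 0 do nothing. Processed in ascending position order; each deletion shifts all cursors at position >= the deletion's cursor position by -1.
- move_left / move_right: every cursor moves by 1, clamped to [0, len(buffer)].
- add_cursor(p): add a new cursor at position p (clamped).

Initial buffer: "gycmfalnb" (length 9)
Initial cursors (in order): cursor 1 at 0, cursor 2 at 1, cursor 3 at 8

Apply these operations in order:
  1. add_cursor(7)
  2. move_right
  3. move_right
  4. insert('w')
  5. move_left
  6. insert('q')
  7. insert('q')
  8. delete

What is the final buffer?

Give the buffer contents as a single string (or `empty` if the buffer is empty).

After op 1 (add_cursor(7)): buffer="gycmfalnb" (len 9), cursors c1@0 c2@1 c4@7 c3@8, authorship .........
After op 2 (move_right): buffer="gycmfalnb" (len 9), cursors c1@1 c2@2 c4@8 c3@9, authorship .........
After op 3 (move_right): buffer="gycmfalnb" (len 9), cursors c1@2 c2@3 c3@9 c4@9, authorship .........
After op 4 (insert('w')): buffer="gywcwmfalnbww" (len 13), cursors c1@3 c2@5 c3@13 c4@13, authorship ..1.2......34
After op 5 (move_left): buffer="gywcwmfalnbww" (len 13), cursors c1@2 c2@4 c3@12 c4@12, authorship ..1.2......34
After op 6 (insert('q')): buffer="gyqwcqwmfalnbwqqw" (len 17), cursors c1@3 c2@6 c3@16 c4@16, authorship ..11.22......3344
After op 7 (insert('q')): buffer="gyqqwcqqwmfalnbwqqqqw" (len 21), cursors c1@4 c2@8 c3@20 c4@20, authorship ..111.222......334344
After op 8 (delete): buffer="gyqwcqwmfalnbwqqw" (len 17), cursors c1@3 c2@6 c3@16 c4@16, authorship ..11.22......3344

Answer: gyqwcqwmfalnbwqqw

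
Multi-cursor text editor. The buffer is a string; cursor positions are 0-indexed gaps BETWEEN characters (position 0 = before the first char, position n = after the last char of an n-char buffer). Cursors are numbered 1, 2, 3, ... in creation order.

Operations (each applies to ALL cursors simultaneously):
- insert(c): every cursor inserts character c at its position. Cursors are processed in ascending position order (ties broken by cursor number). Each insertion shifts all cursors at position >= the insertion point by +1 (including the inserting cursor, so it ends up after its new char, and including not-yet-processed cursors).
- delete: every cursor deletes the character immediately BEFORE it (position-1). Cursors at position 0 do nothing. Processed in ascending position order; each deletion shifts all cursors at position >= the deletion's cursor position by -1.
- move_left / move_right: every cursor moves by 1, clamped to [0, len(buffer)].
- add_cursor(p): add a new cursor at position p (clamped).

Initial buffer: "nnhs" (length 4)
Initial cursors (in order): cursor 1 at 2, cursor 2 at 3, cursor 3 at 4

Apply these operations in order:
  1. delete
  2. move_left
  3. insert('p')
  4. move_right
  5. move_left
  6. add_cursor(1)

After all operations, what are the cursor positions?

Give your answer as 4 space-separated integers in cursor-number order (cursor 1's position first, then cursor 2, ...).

Answer: 3 3 3 1

Derivation:
After op 1 (delete): buffer="n" (len 1), cursors c1@1 c2@1 c3@1, authorship .
After op 2 (move_left): buffer="n" (len 1), cursors c1@0 c2@0 c3@0, authorship .
After op 3 (insert('p')): buffer="pppn" (len 4), cursors c1@3 c2@3 c3@3, authorship 123.
After op 4 (move_right): buffer="pppn" (len 4), cursors c1@4 c2@4 c3@4, authorship 123.
After op 5 (move_left): buffer="pppn" (len 4), cursors c1@3 c2@3 c3@3, authorship 123.
After op 6 (add_cursor(1)): buffer="pppn" (len 4), cursors c4@1 c1@3 c2@3 c3@3, authorship 123.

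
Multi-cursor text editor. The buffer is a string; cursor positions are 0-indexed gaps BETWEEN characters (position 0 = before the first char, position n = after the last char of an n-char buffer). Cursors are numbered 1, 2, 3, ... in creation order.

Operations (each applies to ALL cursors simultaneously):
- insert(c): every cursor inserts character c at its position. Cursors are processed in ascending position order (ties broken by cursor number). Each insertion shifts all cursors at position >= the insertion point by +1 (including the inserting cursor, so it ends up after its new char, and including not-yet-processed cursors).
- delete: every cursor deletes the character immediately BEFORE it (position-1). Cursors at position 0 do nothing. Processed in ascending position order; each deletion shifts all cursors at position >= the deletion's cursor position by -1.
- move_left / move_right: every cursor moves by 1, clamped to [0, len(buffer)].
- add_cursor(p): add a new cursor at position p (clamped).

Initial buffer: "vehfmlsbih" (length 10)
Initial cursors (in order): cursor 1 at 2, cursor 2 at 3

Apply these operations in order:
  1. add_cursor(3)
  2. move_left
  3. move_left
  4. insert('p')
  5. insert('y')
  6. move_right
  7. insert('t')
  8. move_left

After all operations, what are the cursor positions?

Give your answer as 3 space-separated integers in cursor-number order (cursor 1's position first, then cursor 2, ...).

After op 1 (add_cursor(3)): buffer="vehfmlsbih" (len 10), cursors c1@2 c2@3 c3@3, authorship ..........
After op 2 (move_left): buffer="vehfmlsbih" (len 10), cursors c1@1 c2@2 c3@2, authorship ..........
After op 3 (move_left): buffer="vehfmlsbih" (len 10), cursors c1@0 c2@1 c3@1, authorship ..........
After op 4 (insert('p')): buffer="pvppehfmlsbih" (len 13), cursors c1@1 c2@4 c3@4, authorship 1.23.........
After op 5 (insert('y')): buffer="pyvppyyehfmlsbih" (len 16), cursors c1@2 c2@7 c3@7, authorship 11.2323.........
After op 6 (move_right): buffer="pyvppyyehfmlsbih" (len 16), cursors c1@3 c2@8 c3@8, authorship 11.2323.........
After op 7 (insert('t')): buffer="pyvtppyyetthfmlsbih" (len 19), cursors c1@4 c2@11 c3@11, authorship 11.12323.23........
After op 8 (move_left): buffer="pyvtppyyetthfmlsbih" (len 19), cursors c1@3 c2@10 c3@10, authorship 11.12323.23........

Answer: 3 10 10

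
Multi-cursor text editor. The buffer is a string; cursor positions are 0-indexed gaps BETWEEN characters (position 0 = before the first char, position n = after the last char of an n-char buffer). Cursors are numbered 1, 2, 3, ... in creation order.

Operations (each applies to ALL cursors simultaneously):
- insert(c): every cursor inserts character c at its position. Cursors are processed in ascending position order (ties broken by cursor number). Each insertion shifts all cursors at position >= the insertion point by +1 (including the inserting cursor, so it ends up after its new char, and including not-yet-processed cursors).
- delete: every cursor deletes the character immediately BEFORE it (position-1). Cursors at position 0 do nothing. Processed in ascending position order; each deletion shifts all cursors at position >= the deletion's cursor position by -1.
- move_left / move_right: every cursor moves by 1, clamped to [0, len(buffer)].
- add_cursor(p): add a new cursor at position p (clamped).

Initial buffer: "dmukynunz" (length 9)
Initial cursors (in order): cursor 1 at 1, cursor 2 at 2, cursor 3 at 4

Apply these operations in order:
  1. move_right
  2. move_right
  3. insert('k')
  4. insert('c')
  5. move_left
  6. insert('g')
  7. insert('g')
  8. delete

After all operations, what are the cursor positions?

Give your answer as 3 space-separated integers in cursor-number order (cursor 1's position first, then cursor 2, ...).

Answer: 5 9 14

Derivation:
After op 1 (move_right): buffer="dmukynunz" (len 9), cursors c1@2 c2@3 c3@5, authorship .........
After op 2 (move_right): buffer="dmukynunz" (len 9), cursors c1@3 c2@4 c3@6, authorship .........
After op 3 (insert('k')): buffer="dmukkkynkunz" (len 12), cursors c1@4 c2@6 c3@9, authorship ...1.2..3...
After op 4 (insert('c')): buffer="dmukckkcynkcunz" (len 15), cursors c1@5 c2@8 c3@12, authorship ...11.22..33...
After op 5 (move_left): buffer="dmukckkcynkcunz" (len 15), cursors c1@4 c2@7 c3@11, authorship ...11.22..33...
After op 6 (insert('g')): buffer="dmukgckkgcynkgcunz" (len 18), cursors c1@5 c2@9 c3@14, authorship ...111.222..333...
After op 7 (insert('g')): buffer="dmukggckkggcynkggcunz" (len 21), cursors c1@6 c2@11 c3@17, authorship ...1111.2222..3333...
After op 8 (delete): buffer="dmukgckkgcynkgcunz" (len 18), cursors c1@5 c2@9 c3@14, authorship ...111.222..333...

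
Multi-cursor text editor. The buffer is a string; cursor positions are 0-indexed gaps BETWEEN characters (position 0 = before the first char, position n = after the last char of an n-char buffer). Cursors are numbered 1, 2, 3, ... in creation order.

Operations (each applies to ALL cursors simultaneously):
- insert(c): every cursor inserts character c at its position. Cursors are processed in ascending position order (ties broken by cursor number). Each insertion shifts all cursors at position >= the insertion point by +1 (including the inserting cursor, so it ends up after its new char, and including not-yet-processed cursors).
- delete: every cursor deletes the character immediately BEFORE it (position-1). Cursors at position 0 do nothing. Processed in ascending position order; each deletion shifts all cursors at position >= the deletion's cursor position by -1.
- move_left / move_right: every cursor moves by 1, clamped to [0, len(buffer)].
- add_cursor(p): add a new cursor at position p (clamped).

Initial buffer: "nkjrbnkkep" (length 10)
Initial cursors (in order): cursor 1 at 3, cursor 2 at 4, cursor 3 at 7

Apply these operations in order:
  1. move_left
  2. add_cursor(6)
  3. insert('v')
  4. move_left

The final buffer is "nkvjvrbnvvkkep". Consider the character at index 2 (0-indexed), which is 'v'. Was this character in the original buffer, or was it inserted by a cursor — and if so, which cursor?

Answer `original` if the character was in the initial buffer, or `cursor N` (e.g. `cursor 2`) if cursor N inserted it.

After op 1 (move_left): buffer="nkjrbnkkep" (len 10), cursors c1@2 c2@3 c3@6, authorship ..........
After op 2 (add_cursor(6)): buffer="nkjrbnkkep" (len 10), cursors c1@2 c2@3 c3@6 c4@6, authorship ..........
After op 3 (insert('v')): buffer="nkvjvrbnvvkkep" (len 14), cursors c1@3 c2@5 c3@10 c4@10, authorship ..1.2...34....
After op 4 (move_left): buffer="nkvjvrbnvvkkep" (len 14), cursors c1@2 c2@4 c3@9 c4@9, authorship ..1.2...34....
Authorship (.=original, N=cursor N): . . 1 . 2 . . . 3 4 . . . .
Index 2: author = 1

Answer: cursor 1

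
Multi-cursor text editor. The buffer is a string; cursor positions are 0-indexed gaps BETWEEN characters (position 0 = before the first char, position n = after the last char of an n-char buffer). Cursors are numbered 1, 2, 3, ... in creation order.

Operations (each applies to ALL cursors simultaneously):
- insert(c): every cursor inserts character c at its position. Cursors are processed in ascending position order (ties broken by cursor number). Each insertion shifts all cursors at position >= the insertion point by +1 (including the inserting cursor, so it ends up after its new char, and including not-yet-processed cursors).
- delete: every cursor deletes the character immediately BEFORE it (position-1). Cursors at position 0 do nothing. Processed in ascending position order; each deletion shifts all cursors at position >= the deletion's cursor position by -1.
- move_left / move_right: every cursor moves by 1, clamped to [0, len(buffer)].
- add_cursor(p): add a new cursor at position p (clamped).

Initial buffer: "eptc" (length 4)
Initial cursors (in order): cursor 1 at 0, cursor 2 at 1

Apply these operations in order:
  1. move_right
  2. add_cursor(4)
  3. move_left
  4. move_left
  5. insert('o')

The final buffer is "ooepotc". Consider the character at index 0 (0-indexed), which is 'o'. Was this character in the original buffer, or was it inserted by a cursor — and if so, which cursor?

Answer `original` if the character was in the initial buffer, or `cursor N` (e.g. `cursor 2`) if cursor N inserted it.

Answer: cursor 1

Derivation:
After op 1 (move_right): buffer="eptc" (len 4), cursors c1@1 c2@2, authorship ....
After op 2 (add_cursor(4)): buffer="eptc" (len 4), cursors c1@1 c2@2 c3@4, authorship ....
After op 3 (move_left): buffer="eptc" (len 4), cursors c1@0 c2@1 c3@3, authorship ....
After op 4 (move_left): buffer="eptc" (len 4), cursors c1@0 c2@0 c3@2, authorship ....
After op 5 (insert('o')): buffer="ooepotc" (len 7), cursors c1@2 c2@2 c3@5, authorship 12..3..
Authorship (.=original, N=cursor N): 1 2 . . 3 . .
Index 0: author = 1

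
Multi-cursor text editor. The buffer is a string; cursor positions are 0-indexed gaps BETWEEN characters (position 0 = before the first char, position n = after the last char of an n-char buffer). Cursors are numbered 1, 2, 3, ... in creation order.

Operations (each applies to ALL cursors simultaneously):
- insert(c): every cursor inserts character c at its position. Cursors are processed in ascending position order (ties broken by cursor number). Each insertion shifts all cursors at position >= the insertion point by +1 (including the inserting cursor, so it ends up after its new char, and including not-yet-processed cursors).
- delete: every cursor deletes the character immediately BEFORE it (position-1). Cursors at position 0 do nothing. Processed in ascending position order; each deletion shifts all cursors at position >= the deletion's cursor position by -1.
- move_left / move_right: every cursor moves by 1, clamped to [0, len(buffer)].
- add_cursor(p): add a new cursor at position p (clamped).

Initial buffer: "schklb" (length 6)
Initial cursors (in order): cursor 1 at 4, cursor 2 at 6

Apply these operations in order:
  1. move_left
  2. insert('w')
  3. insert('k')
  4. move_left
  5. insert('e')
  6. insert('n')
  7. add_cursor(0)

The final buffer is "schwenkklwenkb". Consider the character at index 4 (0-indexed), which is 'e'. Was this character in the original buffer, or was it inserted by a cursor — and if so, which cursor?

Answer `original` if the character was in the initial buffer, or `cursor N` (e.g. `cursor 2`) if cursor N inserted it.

Answer: cursor 1

Derivation:
After op 1 (move_left): buffer="schklb" (len 6), cursors c1@3 c2@5, authorship ......
After op 2 (insert('w')): buffer="schwklwb" (len 8), cursors c1@4 c2@7, authorship ...1..2.
After op 3 (insert('k')): buffer="schwkklwkb" (len 10), cursors c1@5 c2@9, authorship ...11..22.
After op 4 (move_left): buffer="schwkklwkb" (len 10), cursors c1@4 c2@8, authorship ...11..22.
After op 5 (insert('e')): buffer="schwekklwekb" (len 12), cursors c1@5 c2@10, authorship ...111..222.
After op 6 (insert('n')): buffer="schwenkklwenkb" (len 14), cursors c1@6 c2@12, authorship ...1111..2222.
After op 7 (add_cursor(0)): buffer="schwenkklwenkb" (len 14), cursors c3@0 c1@6 c2@12, authorship ...1111..2222.
Authorship (.=original, N=cursor N): . . . 1 1 1 1 . . 2 2 2 2 .
Index 4: author = 1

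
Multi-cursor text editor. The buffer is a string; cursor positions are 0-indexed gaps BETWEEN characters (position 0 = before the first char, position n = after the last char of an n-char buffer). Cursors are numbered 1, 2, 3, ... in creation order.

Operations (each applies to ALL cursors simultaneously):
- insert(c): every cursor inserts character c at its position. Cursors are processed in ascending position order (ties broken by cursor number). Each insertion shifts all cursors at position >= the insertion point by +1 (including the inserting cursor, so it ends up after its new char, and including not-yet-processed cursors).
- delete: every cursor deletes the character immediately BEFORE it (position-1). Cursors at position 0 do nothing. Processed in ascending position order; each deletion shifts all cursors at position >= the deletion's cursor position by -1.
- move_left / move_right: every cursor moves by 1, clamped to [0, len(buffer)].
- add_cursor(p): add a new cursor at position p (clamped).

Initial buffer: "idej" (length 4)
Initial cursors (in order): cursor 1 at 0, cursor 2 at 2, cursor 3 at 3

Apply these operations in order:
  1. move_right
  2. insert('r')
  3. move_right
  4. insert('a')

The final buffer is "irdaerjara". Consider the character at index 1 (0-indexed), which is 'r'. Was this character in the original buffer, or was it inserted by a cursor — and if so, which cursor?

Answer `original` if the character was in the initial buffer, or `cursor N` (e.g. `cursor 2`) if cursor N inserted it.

Answer: cursor 1

Derivation:
After op 1 (move_right): buffer="idej" (len 4), cursors c1@1 c2@3 c3@4, authorship ....
After op 2 (insert('r')): buffer="irderjr" (len 7), cursors c1@2 c2@5 c3@7, authorship .1..2.3
After op 3 (move_right): buffer="irderjr" (len 7), cursors c1@3 c2@6 c3@7, authorship .1..2.3
After op 4 (insert('a')): buffer="irdaerjara" (len 10), cursors c1@4 c2@8 c3@10, authorship .1.1.2.233
Authorship (.=original, N=cursor N): . 1 . 1 . 2 . 2 3 3
Index 1: author = 1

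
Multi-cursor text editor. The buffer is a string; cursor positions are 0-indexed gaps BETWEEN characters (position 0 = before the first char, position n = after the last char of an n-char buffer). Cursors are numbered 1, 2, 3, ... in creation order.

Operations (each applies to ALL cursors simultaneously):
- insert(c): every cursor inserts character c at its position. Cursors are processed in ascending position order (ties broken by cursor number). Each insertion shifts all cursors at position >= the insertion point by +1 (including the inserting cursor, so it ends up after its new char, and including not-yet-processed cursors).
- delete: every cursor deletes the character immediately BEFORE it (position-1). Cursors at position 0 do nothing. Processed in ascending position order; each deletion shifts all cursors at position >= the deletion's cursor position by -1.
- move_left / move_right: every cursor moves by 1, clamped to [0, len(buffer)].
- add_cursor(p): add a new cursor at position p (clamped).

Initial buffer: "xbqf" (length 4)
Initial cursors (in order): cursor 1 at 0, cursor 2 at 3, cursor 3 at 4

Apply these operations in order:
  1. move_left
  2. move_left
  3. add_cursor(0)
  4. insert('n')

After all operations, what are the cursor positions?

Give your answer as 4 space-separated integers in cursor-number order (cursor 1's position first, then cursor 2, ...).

After op 1 (move_left): buffer="xbqf" (len 4), cursors c1@0 c2@2 c3@3, authorship ....
After op 2 (move_left): buffer="xbqf" (len 4), cursors c1@0 c2@1 c3@2, authorship ....
After op 3 (add_cursor(0)): buffer="xbqf" (len 4), cursors c1@0 c4@0 c2@1 c3@2, authorship ....
After op 4 (insert('n')): buffer="nnxnbnqf" (len 8), cursors c1@2 c4@2 c2@4 c3@6, authorship 14.2.3..

Answer: 2 4 6 2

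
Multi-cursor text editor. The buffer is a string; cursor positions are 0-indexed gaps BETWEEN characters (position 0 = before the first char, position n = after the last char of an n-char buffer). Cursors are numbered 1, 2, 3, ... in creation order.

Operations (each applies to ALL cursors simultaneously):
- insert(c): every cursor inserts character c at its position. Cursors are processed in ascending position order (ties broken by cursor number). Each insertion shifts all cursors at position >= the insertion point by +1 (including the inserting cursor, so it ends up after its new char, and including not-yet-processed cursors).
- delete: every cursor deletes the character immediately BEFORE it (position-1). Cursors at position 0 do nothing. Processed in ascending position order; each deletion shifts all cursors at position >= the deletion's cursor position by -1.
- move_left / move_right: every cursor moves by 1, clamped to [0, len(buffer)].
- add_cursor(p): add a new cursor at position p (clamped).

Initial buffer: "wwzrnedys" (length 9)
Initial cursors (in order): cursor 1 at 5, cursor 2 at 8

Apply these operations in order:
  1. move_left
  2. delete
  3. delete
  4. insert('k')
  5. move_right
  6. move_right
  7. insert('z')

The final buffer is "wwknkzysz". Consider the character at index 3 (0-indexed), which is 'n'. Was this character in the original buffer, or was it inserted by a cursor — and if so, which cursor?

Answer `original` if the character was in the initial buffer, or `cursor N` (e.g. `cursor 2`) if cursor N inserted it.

Answer: original

Derivation:
After op 1 (move_left): buffer="wwzrnedys" (len 9), cursors c1@4 c2@7, authorship .........
After op 2 (delete): buffer="wwzneys" (len 7), cursors c1@3 c2@5, authorship .......
After op 3 (delete): buffer="wwnys" (len 5), cursors c1@2 c2@3, authorship .....
After op 4 (insert('k')): buffer="wwknkys" (len 7), cursors c1@3 c2@5, authorship ..1.2..
After op 5 (move_right): buffer="wwknkys" (len 7), cursors c1@4 c2@6, authorship ..1.2..
After op 6 (move_right): buffer="wwknkys" (len 7), cursors c1@5 c2@7, authorship ..1.2..
After op 7 (insert('z')): buffer="wwknkzysz" (len 9), cursors c1@6 c2@9, authorship ..1.21..2
Authorship (.=original, N=cursor N): . . 1 . 2 1 . . 2
Index 3: author = original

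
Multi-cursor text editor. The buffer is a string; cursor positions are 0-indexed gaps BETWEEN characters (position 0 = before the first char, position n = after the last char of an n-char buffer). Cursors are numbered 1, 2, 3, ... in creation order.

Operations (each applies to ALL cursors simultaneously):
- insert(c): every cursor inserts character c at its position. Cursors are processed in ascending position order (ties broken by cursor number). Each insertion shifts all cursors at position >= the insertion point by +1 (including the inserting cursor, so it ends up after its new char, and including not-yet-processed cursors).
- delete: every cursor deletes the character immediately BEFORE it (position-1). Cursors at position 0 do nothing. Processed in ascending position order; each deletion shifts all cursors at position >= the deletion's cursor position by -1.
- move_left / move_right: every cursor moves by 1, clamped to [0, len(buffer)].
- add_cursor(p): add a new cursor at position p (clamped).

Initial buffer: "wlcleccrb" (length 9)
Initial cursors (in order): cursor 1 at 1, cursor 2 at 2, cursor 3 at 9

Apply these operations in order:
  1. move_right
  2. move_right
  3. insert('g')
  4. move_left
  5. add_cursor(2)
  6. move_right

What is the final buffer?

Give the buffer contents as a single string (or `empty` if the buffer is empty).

Answer: wlcglgeccrbg

Derivation:
After op 1 (move_right): buffer="wlcleccrb" (len 9), cursors c1@2 c2@3 c3@9, authorship .........
After op 2 (move_right): buffer="wlcleccrb" (len 9), cursors c1@3 c2@4 c3@9, authorship .........
After op 3 (insert('g')): buffer="wlcglgeccrbg" (len 12), cursors c1@4 c2@6 c3@12, authorship ...1.2.....3
After op 4 (move_left): buffer="wlcglgeccrbg" (len 12), cursors c1@3 c2@5 c3@11, authorship ...1.2.....3
After op 5 (add_cursor(2)): buffer="wlcglgeccrbg" (len 12), cursors c4@2 c1@3 c2@5 c3@11, authorship ...1.2.....3
After op 6 (move_right): buffer="wlcglgeccrbg" (len 12), cursors c4@3 c1@4 c2@6 c3@12, authorship ...1.2.....3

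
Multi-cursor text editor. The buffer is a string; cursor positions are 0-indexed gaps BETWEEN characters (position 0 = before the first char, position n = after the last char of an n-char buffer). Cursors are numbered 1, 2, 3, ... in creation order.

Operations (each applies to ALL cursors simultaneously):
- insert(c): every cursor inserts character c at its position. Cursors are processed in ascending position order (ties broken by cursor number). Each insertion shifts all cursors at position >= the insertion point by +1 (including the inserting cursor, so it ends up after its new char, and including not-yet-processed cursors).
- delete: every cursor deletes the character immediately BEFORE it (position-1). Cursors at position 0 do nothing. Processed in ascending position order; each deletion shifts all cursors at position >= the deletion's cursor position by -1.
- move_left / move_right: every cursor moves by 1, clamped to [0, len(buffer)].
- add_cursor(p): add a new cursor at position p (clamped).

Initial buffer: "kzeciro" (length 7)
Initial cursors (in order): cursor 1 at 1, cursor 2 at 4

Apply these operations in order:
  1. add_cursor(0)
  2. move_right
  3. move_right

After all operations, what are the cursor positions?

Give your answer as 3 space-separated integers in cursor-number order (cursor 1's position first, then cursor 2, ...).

After op 1 (add_cursor(0)): buffer="kzeciro" (len 7), cursors c3@0 c1@1 c2@4, authorship .......
After op 2 (move_right): buffer="kzeciro" (len 7), cursors c3@1 c1@2 c2@5, authorship .......
After op 3 (move_right): buffer="kzeciro" (len 7), cursors c3@2 c1@3 c2@6, authorship .......

Answer: 3 6 2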